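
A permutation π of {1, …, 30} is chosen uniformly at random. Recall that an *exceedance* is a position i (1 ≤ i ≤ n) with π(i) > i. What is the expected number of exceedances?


Write X = Σ_{i=1}^{30} X_i, where X_i = 1_{π(i) > i}.
For each fixed i, π(i) is uniform over {1, …, 30} (marginal of a uniform permutation), so P[π(i) > i] = (n − i)/n. Summing: Σ_{i=1}^{30} (n − i)/n = (0 + 1 + … + 29)/30 = 30(30 − 1)/(2·30) = (30 − 1)/2.
Hence E[X] = Σ_{i=1}^{30} (30 − i)/30 = 29/2 ≈ 14.5000.

E[X] = 29/2 = 14.5000.


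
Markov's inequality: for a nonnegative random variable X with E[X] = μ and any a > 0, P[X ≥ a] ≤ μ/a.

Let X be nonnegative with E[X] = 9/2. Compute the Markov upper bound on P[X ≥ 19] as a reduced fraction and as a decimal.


μ = E[X] = 9/2, a = 19.
Markov: P[X ≥ 19] ≤ μ/a = (9/2)/19 = 9/38.
Numerically: ≈ 0.236842.
(Since a = 19 > μ = 4.500000, the bound 9/38 is < 1 and informative.)

P[X ≥ 19] ≤ 9/38 ≈ 0.236842.


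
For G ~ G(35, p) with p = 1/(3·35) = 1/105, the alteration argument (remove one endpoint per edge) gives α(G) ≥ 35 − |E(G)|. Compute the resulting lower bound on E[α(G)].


E[|E(G)|] = C(35, 2)·p = 595 · (1/105) = 17/3.
E[α(G)] ≥ n − E[|E(G)|] = 35 − 17/3 = 88/3.
Numerically: ≈ 29.33333.
(This is only a lower bound; the true E[α(G)] may be larger.)

E[α(G)] ≥ 88/3 ≈ 29.33333.


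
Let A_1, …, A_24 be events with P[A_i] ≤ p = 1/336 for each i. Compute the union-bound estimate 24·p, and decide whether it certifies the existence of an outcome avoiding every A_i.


Union bound: P[∪_{i=1}^{24} A_i] ≤ Σ_i P[A_i] ≤ 24·p = 24·(1/336) = 1/14.
Numerically: 1/14 ≈ 0.0714286.
Is 1/14 < 1? YES.
Since P[∪ A_i] ≤ 1/14 < 1, the complement has P[∩ A_i^c] ≥ 1 − 1/14 = 13/14 > 0, so some outcome avoids every A_i.

24·p = 1/14 ≈ 0.0714286; existence CERTIFIED by the union bound.


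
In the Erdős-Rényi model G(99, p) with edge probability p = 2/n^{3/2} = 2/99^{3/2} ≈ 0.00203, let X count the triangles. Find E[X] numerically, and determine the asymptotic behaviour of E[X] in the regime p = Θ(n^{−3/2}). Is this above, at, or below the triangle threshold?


Number of potential triangles: C(99, 3) = 156849.
Each occurs with probability p³ ≈ (0.00203)³ ≈ 8.370119e-09.
By linearity: E[X] = C(99, 3)·p³ ≈ 156849 · 8.370119e-09 ≈ 0.0013.
Since α = 3/2 > 1, p = c/n^{3/2} = o(1/n) is below the triangle threshold p ~ 1/n. Asymptotically E[X] ~ (c³/6)·n^{3(1−α)} = (2³/6)·n^{-1.5} → 0, so by Markov's inequality G has no triangles w.h.p.

E[X] ≈ 0.0013; in regime p = Θ(1/n^{3/2}) E[X] tends to 0 (below the triangle threshold p ~ 1/n).


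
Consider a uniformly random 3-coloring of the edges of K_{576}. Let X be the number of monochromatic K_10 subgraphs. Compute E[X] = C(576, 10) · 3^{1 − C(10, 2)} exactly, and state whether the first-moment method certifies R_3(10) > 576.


E[X] = C(576, 10) · 3^{1 − 45} = 1024104945306307344480 · 3^{−44} = 1024104945306307344480/984770902183611232881.
As a reduced fraction: E[X] = 12643270929707498080/12157665459056928801 ≈ 1.039942.
Is E[X] < 1? NO.
Since E[X] ≥ 1, the first-moment bound is inconclusive at n = 576; it does NOT by itself certify R_3(10) > 576.

E[X] = 12643270929707498080/12157665459056928801 ≈ 1.039942; E[X] ≥ 1; first-moment method inconclusive here.


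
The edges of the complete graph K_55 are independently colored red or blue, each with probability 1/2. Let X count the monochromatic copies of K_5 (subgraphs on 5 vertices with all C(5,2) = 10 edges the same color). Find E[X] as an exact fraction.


Let X = Σ_S X_S over the C(55, 5) = 3478761 subsets S of size 5, where X_S = 1 if the K_5 on S is monochromatic.
For a fixed S, the K_5 on S has C(5, 2) = 10 edges. P[all 10 edges red] = (1/2)^10, and likewise for blue, so P[monochromatic] = 2·(1/2)^10 = 2^{1 − 10} = 1/512.
Summing: E[X] = C(55, 5) · 2^{1 − 10} = 3478761 · 1/512 = 3478761/512.
Numerically: E[X] ≈ 6794.455078.

E[X] = C(55,5)·2^(1−C(5,2)) = 3478761/512 ≈ 6794.455078.


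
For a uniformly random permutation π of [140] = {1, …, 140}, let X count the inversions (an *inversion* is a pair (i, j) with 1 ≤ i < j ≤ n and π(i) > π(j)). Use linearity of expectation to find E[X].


Write X = Σ X_I over the C(140, 2) = 9730 pairs i < j, with X_I the indicator of one inversion.
There are 9730 indicators.
For each fixed pair i < j, the values π(i) and π(j) are two distinct elements of {1, …, 140} in uniformly random order; by symmetry P[π(i) > π(j)] = 1/2.
By linearity: E[X] = 9730 · (1/2) = C(140, 2) · (1/2) = 9730/2 = 4865 ≈ 4865.00000.

E[X] = 4865 = 4865.00000.


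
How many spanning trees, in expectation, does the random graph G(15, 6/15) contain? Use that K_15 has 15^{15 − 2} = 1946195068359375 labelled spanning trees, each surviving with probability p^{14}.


K_15 has 15^{15 − 2} = 1946195068359375 labelled spanning trees.
For each such spanning tree H, let X_H = 1 if all 14 edges of H are present in G. Then P[X_H = 1] = p^{14} = (2/5)^{14} = 16384/6103515625.
Summing the indicators: E[X] = Σ_H E[X_H] = 1946195068359375 · p^{14} = 1946195068359375 · 16384/6103515625 = 26121388032/5.
Numerically: E[X] ≈ 5.224e+09.

E[X] = 1946195068359375 · (2/5)^{14} = 26121388032/5 ≈ 5.224e+09.


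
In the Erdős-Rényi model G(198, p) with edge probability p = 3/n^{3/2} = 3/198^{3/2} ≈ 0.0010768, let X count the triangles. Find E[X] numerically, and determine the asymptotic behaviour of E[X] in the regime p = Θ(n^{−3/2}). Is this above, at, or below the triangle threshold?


Number of potential triangles: C(198, 3) = 1274196.
Each occurs with probability p³ ≈ (0.0010768)³ ≈ 1.2484479e-09.
By linearity: E[X] = C(198, 3)·p³ ≈ 1274196 · 1.2484479e-09 ≈ 0.00159.
Since α = 3/2 > 1, p = c/n^{3/2} = o(1/n) is below the triangle threshold p ~ 1/n. Asymptotically E[X] ~ (c³/6)·n^{3(1−α)} = (3³/6)·n^{-1.5} → 0, so by Markov's inequality G has no triangles w.h.p.

E[X] ≈ 0.00159; in regime p = Θ(1/n^{3/2}) E[X] tends to 0 (below the triangle threshold p ~ 1/n).


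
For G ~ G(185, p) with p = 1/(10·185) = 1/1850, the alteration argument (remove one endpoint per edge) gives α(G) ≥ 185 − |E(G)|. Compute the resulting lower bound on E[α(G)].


E[|E(G)|] = C(185, 2)·p = 17020 · (1/1850) = 46/5.
E[α(G)] ≥ n − E[|E(G)|] = 185 − 46/5 = 879/5.
Numerically: ≈ 175.800.
(This is only a lower bound; the true E[α(G)] may be larger.)

E[α(G)] ≥ 879/5 ≈ 175.800.


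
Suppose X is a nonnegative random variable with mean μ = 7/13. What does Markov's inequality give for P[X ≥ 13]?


μ = E[X] = 7/13, a = 13.
Markov: P[X ≥ 13] ≤ μ/a = (7/13)/13 = 7/169.
Numerically: ≈ 0.041420.
(Since a = 13 > μ = 0.538462, the bound 7/169 is < 1 and informative.)

P[X ≥ 13] ≤ 7/169 ≈ 0.041420.


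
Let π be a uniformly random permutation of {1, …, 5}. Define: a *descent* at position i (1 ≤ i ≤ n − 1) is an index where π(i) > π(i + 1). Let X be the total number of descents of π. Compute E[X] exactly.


Write X = Σ X_I over i = 1, …, 4, with X_I the indicator of one descent.
There are 4 indicators.
For each fixed i, the pair (π(i), π(i+1)) is a uniformly random ordered pair of distinct values from {1, …, 5}; by symmetry P[π(i) > π(i+1)] = 1/2.
By linearity: E[X] = 4 · (1/2) = (5 − 1) · (1/2) = 2 ≈ 2.00000.

E[X] = 2 = 2.00000.


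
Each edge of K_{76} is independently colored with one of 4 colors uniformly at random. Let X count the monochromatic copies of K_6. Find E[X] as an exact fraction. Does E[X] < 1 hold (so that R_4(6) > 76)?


E[X] = C(76, 6) · 4^{1 − 15} = 218618940 · 4^{−14} = 218618940/268435456.
As a reduced fraction: E[X] = 54654735/67108864 ≈ 0.8144.
Is E[X] < 1? YES.
Since E[X] < 1, there exists a 4-coloring of K_{76} with no monochromatic K_6; hence R_4(6) > 76.

E[X] = 54654735/67108864 ≈ 0.8144; E[X] < 1, so R_4(6) > 76.


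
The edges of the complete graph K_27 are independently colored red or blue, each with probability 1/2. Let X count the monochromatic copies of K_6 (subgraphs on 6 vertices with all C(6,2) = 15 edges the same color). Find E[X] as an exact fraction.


Let X = Σ_S X_S over the C(27, 6) = 296010 subsets S of size 6, where X_S = 1 if the K_6 on S is monochromatic.
For a fixed S, the K_6 on S has C(6, 2) = 15 edges. P[all 15 edges red] = (1/2)^15, and likewise for blue, so P[monochromatic] = 2·(1/2)^15 = 2^{1 − 15} = 1/16384.
Summing: E[X] = C(27, 6) · 2^{1 − 15} = 296010 · 1/16384 = 148005/8192.
Numerically: E[X] ≈ 18.06702.

E[X] = C(27,6)·2^(1−C(6,2)) = 148005/8192 ≈ 18.06702.


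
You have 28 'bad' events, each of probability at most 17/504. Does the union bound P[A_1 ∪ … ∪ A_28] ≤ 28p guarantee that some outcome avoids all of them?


Union bound: P[∪_{i=1}^{28} A_i] ≤ Σ_i P[A_i] ≤ 28·p = 28·(17/504) = 17/18.
Numerically: 17/18 ≈ 0.94444.
Is 17/18 < 1? YES.
Since P[∪ A_i] ≤ 17/18 < 1, the complement has P[∩ A_i^c] ≥ 1 − 17/18 = 1/18 > 0, so some outcome avoids every A_i.

28·p = 17/18 ≈ 0.94444; existence CERTIFIED by the union bound.


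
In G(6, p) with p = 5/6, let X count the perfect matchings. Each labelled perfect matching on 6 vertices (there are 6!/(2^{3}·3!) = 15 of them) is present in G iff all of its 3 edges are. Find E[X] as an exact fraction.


K_6 has 6!/(2^{3}·3!) = 15 labelled perfect matchings.
For each such perfect matching H, let X_H = 1 if all 3 edges of H are present in G. Then P[X_H = 1] = p^{3} = (5/6)^{3} = 125/216.
By linearity: E[X] = Σ_H E[X_H] = 15 · p^{3} = 15 · 125/216 = 625/72.
Numerically: E[X] ≈ 8.68056.

E[X] = 15 · (5/6)^{3} = 625/72 ≈ 8.68056.


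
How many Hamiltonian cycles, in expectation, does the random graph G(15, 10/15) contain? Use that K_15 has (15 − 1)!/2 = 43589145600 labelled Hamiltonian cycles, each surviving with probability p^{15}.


K_15 has (15 − 1)!/2 = 43589145600 labelled Hamiltonian cycles.
For each such Hamiltonian cycle H, let X_H = 1 if all 15 edges of H are present in G. Then P[X_H = 1] = p^{15} = (2/3)^{15} = 32768/14348907.
By linearity of expectation: E[X] = Σ_H E[X_H] = 43589145600 · p^{15} = 43589145600 · 32768/14348907 = 5877897625600/59049.
Numerically: E[X] ≈ 9.954e+07.

E[X] = 43589145600 · (2/3)^{15} = 5877897625600/59049 ≈ 9.954e+07.


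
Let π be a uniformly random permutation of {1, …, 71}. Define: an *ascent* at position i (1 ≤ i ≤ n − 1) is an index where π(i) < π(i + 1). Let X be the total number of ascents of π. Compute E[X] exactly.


Write X = Σ X_I over i = 1, …, 70, with X_I the indicator of one ascent.
There are 70 indicators.
For each fixed i, the pair (π(i), π(i+1)) is a uniformly random ordered pair of distinct values from {1, …, 71}; by symmetry P[π(i) < π(i+1)] = 1/2.
By linearity: E[X] = 70 · (1/2) = (71 − 1) · (1/2) = 35 ≈ 35.000000.

E[X] = 35 = 35.000000.


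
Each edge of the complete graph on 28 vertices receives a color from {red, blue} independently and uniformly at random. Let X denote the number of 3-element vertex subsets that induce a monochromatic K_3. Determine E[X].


Let X = Σ_S X_S over the C(28, 3) = 3276 subsets S of size 3, where X_S = 1 if the K_3 on S is monochromatic.
For a fixed S, the K_3 on S has C(3, 2) = 3 edges. P[all 3 edges red] = (1/2)^3, and likewise for blue, so P[monochromatic] = 2·(1/2)^3 = 2^{1 − 3} = 1/4.
Summing: E[X] = C(28, 3) · 2^{1 − 3} = 3276 · 1/4 = 819.
Numerically: E[X] ≈ 819.000000.

E[X] = C(28,3)·2^(1−C(3,2)) = 819 ≈ 819.000000.


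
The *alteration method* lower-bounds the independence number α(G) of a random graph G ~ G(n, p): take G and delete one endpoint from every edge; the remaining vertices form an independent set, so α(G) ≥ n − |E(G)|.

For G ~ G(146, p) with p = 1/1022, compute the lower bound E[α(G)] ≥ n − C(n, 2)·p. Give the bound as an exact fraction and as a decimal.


E[|E(G)|] = C(146, 2)·p = 10585 · (1/1022) = 145/14.
E[α(G)] ≥ n − E[|E(G)|] = 146 − 145/14 = 1899/14.
Numerically: ≈ 135.643.
(This is only a lower bound; the true E[α(G)] may be larger.)

E[α(G)] ≥ 1899/14 ≈ 135.643.


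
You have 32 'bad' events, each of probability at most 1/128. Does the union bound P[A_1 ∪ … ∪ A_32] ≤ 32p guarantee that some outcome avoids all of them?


Union bound: P[∪_{i=1}^{32} A_i] ≤ Σ_i P[A_i] ≤ 32·p = 32·(1/128) = 1/4.
Numerically: 1/4 ≈ 0.250000.
Is 1/4 < 1? YES.
Since P[∪ A_i] ≤ 1/4 < 1, the complement has P[∩ A_i^c] ≥ 1 − 1/4 = 3/4 > 0, so some outcome avoids every A_i.

32·p = 1/4 ≈ 0.250000; existence CERTIFIED by the union bound.


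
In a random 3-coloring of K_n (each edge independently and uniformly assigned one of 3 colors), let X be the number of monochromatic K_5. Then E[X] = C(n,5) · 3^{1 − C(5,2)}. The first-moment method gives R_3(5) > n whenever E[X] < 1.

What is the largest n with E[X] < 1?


We need C(n, 5) · 3^{1 − 10} < 1, i.e. C(n, 5) < 3^{10 − 1} = 19683.
Check values of n near the boundary:
  n = 14: C(14, 5) = 2002; 2002 < 19683? YES
  n = 15: C(15, 5) = 3003; 3003 < 19683? YES
  n = 16: C(16, 5) = 4368; 4368 < 19683? YES
  n = 17: C(17, 5) = 6188; 6188 < 19683? YES
  n = 18: C(18, 5) = 8568; 8568 < 19683? YES
  n = 19: C(19, 5) = 11628; 11628 < 19683? YES
  n = 20: C(20, 5) = 15504; 15504 < 19683? YES
  n = 21: C(21, 5) = 20349; 20349 < 19683? NO
  n = 22: C(22, 5) = 26334; 26334 < 19683? NO
The largest n with C(n, 5) < 19683 is n = 20 (where E[X] = 5168/6561 ≈ 0.7876848). Hence R_3(5) > 20, i.e. R_3(5) ≥ 21.

Largest n = 20; hence R_3(5) > 20.


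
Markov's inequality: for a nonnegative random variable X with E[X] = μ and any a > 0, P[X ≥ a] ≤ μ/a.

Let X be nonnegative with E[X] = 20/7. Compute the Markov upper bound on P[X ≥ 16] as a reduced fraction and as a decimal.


μ = E[X] = 20/7, a = 16.
Markov: P[X ≥ 16] ≤ μ/a = (20/7)/16 = 5/28.
Numerically: ≈ 0.178571.
(Since a = 16 > μ = 2.857143, the bound 5/28 is < 1 and informative.)

P[X ≥ 16] ≤ 5/28 ≈ 0.178571.


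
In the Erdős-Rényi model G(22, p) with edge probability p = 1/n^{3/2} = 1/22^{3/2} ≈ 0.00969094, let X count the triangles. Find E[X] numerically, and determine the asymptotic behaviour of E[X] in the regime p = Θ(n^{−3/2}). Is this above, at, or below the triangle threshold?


Number of potential triangles: C(22, 3) = 1540.
Each occurs with probability p³ ≈ (0.00969094)³ ≈ 9.10118487e-07.
By linearity: E[X] = C(22, 3)·p³ ≈ 1540 · 9.10118487e-07 ≈ 0.001402.
Since α = 3/2 > 1, p = c/n^{3/2} = o(1/n) is below the triangle threshold p ~ 1/n. Asymptotically E[X] ~ (c³/6)·n^{3(1−α)} = (1³/6)·n^{-1.5} → 0, so by Markov's inequality G has no triangles w.h.p.

E[X] ≈ 0.001402; in regime p = Θ(1/n^{3/2}) E[X] tends to 0 (below the triangle threshold p ~ 1/n).


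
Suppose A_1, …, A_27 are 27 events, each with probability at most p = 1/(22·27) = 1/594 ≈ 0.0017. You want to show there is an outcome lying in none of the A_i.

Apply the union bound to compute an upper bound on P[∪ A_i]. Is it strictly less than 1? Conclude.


Union bound: P[∪_{i=1}^{27} A_i] ≤ Σ_i P[A_i] ≤ 27·p = 27·(1/594) = 1/22.
Numerically: 1/22 ≈ 0.0455.
Is 1/22 < 1? YES.
Since P[∪ A_i] ≤ 1/22 < 1, the complement has P[∩ A_i^c] ≥ 1 − 1/22 = 21/22 > 0, so some outcome avoids every A_i.

27·p = 1/22 ≈ 0.0455; existence CERTIFIED by the union bound.


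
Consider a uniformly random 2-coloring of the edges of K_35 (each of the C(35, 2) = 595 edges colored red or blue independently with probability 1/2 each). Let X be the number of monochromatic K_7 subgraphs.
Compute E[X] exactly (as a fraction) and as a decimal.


Let X = Σ_S X_S over the C(35, 7) = 6724520 subsets S of size 7, where X_S = 1 if the K_7 on S is monochromatic.
For a fixed S, the K_7 on S has C(7, 2) = 21 edges. P[all 21 edges red] = (1/2)^21, and likewise for blue, so P[monochromatic] = 2·(1/2)^21 = 2^{1 − 21} = 1/1048576.
By linearity: E[X] = C(35, 7) · 2^{1 − 21} = 6724520 · 1/1048576 = 840565/131072.
Numerically: E[X] ≈ 6.4130.

E[X] = C(35,7)·2^(1−C(7,2)) = 840565/131072 ≈ 6.4130.


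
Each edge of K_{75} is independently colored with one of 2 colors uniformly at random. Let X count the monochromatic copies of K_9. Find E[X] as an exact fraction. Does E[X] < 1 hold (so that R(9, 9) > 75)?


E[X] = C(75, 9) · 2^{1 − 36} = 125595622175 · 2^{−35} = 125595622175/34359738368.
As a reduced fraction: E[X] = 125595622175/34359738368 ≈ 3.655.
Is E[X] < 1? NO.
Since E[X] ≥ 1, the first-moment bound is inconclusive at n = 75; it does NOT by itself certify R(9, 9) > 75.

E[X] = 125595622175/34359738368 ≈ 3.655; E[X] ≥ 1; first-moment method inconclusive here.


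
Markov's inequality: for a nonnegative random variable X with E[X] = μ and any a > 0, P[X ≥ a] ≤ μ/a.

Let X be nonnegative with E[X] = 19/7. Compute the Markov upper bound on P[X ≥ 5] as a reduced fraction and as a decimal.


μ = E[X] = 19/7, a = 5.
Markov: P[X ≥ 5] ≤ μ/a = (19/7)/5 = 19/35.
Numerically: ≈ 0.54286.
(Since a = 5 > μ = 2.71429, the bound 19/35 is < 1 and informative.)

P[X ≥ 5] ≤ 19/35 ≈ 0.54286.


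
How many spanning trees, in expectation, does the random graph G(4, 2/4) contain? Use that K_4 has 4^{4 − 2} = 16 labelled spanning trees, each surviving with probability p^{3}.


K_4 has 4^{4 − 2} = 16 labelled spanning trees.
For each such spanning tree H, let X_H = 1 if all 3 edges of H are present in G. Then P[X_H = 1] = p^{3} = (1/2)^{3} = 1/8.
By linearity of expectation: E[X] = Σ_H E[X_H] = 16 · p^{3} = 16 · 1/8 = 2.
Numerically: E[X] ≈ 2.

E[X] = 16 · (1/2)^{3} = 2 ≈ 2.


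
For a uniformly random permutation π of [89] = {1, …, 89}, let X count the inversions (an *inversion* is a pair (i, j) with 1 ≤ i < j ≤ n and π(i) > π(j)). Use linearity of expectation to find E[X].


Write X = Σ X_I over the C(89, 2) = 3916 pairs i < j, with X_I the indicator of one inversion.
There are 3916 indicators.
For each fixed pair i < j, the values π(i) and π(j) are two distinct elements of {1, …, 89} in uniformly random order; by symmetry P[π(i) > π(j)] = 1/2.
By linearity: E[X] = 3916 · (1/2) = C(89, 2) · (1/2) = 3916/2 = 1958 ≈ 1958.000.

E[X] = 1958 = 1958.000.


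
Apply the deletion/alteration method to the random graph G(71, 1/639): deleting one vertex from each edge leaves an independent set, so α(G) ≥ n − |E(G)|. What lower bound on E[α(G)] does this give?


E[|E(G)|] = C(71, 2)·p = 2485 · (1/639) = 35/9.
E[α(G)] ≥ n − E[|E(G)|] = 71 − 35/9 = 604/9.
Numerically: ≈ 67.11111.
(This is only a lower bound; the true E[α(G)] may be larger.)

E[α(G)] ≥ 604/9 ≈ 67.11111.


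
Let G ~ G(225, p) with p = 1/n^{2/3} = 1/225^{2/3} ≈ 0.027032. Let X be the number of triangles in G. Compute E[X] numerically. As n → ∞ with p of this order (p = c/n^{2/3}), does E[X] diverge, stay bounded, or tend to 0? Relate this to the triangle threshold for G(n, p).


Number of potential triangles: C(225, 3) = 1873200.
Each occurs with probability p³ ≈ (0.027032)³ ≈ 1.97530864e-05.
By linearity: E[X] = C(225, 3)·p³ ≈ 1873200 · 1.97530864e-05 ≈ 37.001481.
Since α = 2/3 < 1, p = c/n^{2/3} ≫ 1/n is above the triangle threshold p ~ 1/n. Asymptotically E[X] ~ (c³/6)·n^{3(1−α)} = (1³/6)·n^{1} → ∞; triangles are abundant w.h.p.

E[X] ≈ 37.001481; in regime p = Θ(1/n^{2/3}) E[X] diverges (above the triangle threshold p ~ 1/n).


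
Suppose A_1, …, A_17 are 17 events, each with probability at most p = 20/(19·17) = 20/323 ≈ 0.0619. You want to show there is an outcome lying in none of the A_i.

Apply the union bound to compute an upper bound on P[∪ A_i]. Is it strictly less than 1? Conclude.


Union bound: P[∪_{i=1}^{17} A_i] ≤ Σ_i P[A_i] ≤ 17·p = 17·(20/323) = 20/19.
Numerically: 20/19 ≈ 1.0526.
Is 20/19 < 1? NO.
Since the bound 20/19 is ≥ 1, the union bound is uninformative here; it does NOT by itself certify existence.

17·p = 20/19 ≈ 1.0526; existence NOT certified by the union bound.


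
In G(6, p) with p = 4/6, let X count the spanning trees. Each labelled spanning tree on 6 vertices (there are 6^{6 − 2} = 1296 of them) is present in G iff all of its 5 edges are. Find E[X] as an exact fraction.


K_6 has 6^{6 − 2} = 1296 labelled spanning trees.
For each such spanning tree H, let X_H = 1 if all 5 edges of H are present in G. Then P[X_H = 1] = p^{5} = (2/3)^{5} = 32/243.
By linearity: E[X] = Σ_H E[X_H] = 1296 · p^{5} = 1296 · 32/243 = 512/3.
Numerically: E[X] ≈ 170.67.

E[X] = 1296 · (2/3)^{5} = 512/3 ≈ 170.67.


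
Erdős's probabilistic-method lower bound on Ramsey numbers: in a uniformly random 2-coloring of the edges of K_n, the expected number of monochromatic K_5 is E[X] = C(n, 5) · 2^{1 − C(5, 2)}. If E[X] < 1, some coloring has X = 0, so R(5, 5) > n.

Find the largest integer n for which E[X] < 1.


We need C(n, 5) · 2^{1 − 10} < 1, i.e. C(n, 5) < 2^{10 − 1} = 512.
Check values of n near the boundary:
  n = 8: C(8, 5) = 56; 56 < 512? YES
  n = 9: C(9, 5) = 126; 126 < 512? YES
  n = 10: C(10, 5) = 252; 252 < 512? YES
  n = 11: C(11, 5) = 462; 462 < 512? YES
  n = 12: C(12, 5) = 792; 792 < 512? NO
  n = 13: C(13, 5) = 1287; 1287 < 512? NO
  n = 14: C(14, 5) = 2002; 2002 < 512? NO
The largest n with C(n, 5) < 512 is n = 11 (where E[X] = 231/256 ≈ 0.9023). Hence R(5, 5) > 11, i.e. R(5, 5) ≥ 12.

Largest n = 11; hence R(5, 5) > 11.


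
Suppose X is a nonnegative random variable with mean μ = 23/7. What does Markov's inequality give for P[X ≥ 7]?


μ = E[X] = 23/7, a = 7.
Markov: P[X ≥ 7] ≤ μ/a = (23/7)/7 = 23/49.
Numerically: ≈ 0.469388.
(Since a = 7 > μ = 3.285714, the bound 23/49 is < 1 and informative.)

P[X ≥ 7] ≤ 23/49 ≈ 0.469388.


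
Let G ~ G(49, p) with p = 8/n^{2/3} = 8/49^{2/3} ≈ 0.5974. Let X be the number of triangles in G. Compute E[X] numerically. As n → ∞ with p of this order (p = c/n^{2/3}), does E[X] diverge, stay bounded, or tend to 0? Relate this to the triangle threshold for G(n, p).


Number of potential triangles: C(49, 3) = 18424.
Each occurs with probability p³ ≈ (0.5974)³ ≈ 2.132445e-01.
By linearity: E[X] = C(49, 3)·p³ ≈ 18424 · 2.132445e-01 ≈ 3928.8163.
Since α = 2/3 < 1, p = c/n^{2/3} ≫ 1/n is above the triangle threshold p ~ 1/n. Asymptotically E[X] ~ (c³/6)·n^{3(1−α)} = (8³/6)·n^{1} → ∞; triangles are abundant w.h.p.

E[X] ≈ 3928.8163; in regime p = Θ(1/n^{2/3}) E[X] diverges (above the triangle threshold p ~ 1/n).


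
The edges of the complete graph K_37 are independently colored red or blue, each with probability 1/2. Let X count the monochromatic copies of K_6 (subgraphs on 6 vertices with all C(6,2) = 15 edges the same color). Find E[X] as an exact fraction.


Let X = Σ_S X_S over the C(37, 6) = 2324784 subsets S of size 6, where X_S = 1 if the K_6 on S is monochromatic.
For a fixed S, the K_6 on S has C(6, 2) = 15 edges. P[all 15 edges red] = (1/2)^15, and likewise for blue, so P[monochromatic] = 2·(1/2)^15 = 2^{1 − 15} = 1/16384.
By linearity: E[X] = C(37, 6) · 2^{1 − 15} = 2324784 · 1/16384 = 145299/1024.
Numerically: E[X] ≈ 141.8936.

E[X] = C(37,6)·2^(1−C(6,2)) = 145299/1024 ≈ 141.8936.


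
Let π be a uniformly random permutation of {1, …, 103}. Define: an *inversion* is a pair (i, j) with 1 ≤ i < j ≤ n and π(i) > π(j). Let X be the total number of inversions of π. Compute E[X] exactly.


Write X = Σ X_I over the C(103, 2) = 5253 pairs i < j, with X_I the indicator of one inversion.
There are 5253 indicators.
For each fixed pair i < j, the values π(i) and π(j) are two distinct elements of {1, …, 103} in uniformly random order; by symmetry P[π(i) > π(j)] = 1/2.
By linearity: E[X] = 5253 · (1/2) = C(103, 2) · (1/2) = 5253/2 = 5253/2 ≈ 2626.50000.

E[X] = 5253/2 = 2626.50000.


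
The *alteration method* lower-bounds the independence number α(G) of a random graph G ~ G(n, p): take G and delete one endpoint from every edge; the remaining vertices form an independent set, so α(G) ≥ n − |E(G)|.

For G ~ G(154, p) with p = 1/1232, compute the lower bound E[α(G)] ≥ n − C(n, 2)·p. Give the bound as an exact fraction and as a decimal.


E[|E(G)|] = C(154, 2)·p = 11781 · (1/1232) = 153/16.
E[α(G)] ≥ n − E[|E(G)|] = 154 − 153/16 = 2311/16.
Numerically: ≈ 144.437500.
(This is only a lower bound; the true E[α(G)] may be larger.)

E[α(G)] ≥ 2311/16 ≈ 144.437500.


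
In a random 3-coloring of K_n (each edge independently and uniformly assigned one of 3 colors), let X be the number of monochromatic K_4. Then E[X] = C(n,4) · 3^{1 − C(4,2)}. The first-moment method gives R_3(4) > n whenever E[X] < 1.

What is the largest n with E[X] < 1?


We need C(n, 4) · 3^{1 − 6} < 1, i.e. C(n, 4) < 3^{6 − 1} = 243.
Check values of n near the boundary:
  n = 8: C(8, 4) = 70; 70 < 243? YES
  n = 9: C(9, 4) = 126; 126 < 243? YES
  n = 10: C(10, 4) = 210; 210 < 243? YES
  n = 11: C(11, 4) = 330; 330 < 243? NO
  n = 12: C(12, 4) = 495; 495 < 243? NO
  n = 13: C(13, 4) = 715; 715 < 243? NO
The largest n with C(n, 4) < 243 is n = 10 (where E[X] = 70/81 ≈ 0.8642). Hence R_3(4) > 10, i.e. R_3(4) ≥ 11.

Largest n = 10; hence R_3(4) > 10.


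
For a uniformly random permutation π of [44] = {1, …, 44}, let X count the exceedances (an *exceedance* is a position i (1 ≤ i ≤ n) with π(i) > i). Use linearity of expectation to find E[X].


Write X = Σ_{i=1}^{44} X_i, where X_i = 1_{π(i) > i}.
For each fixed i, π(i) is uniform over {1, …, 44} (marginal of a uniform permutation), so P[π(i) > i] = (n − i)/n. Summing: Σ_{i=1}^{44} (n − i)/n = (0 + 1 + … + 43)/44 = 44(44 − 1)/(2·44) = (44 − 1)/2.
Hence E[X] = Σ_{i=1}^{44} (44 − i)/44 = 43/2 ≈ 21.50000.

E[X] = 43/2 = 21.50000.


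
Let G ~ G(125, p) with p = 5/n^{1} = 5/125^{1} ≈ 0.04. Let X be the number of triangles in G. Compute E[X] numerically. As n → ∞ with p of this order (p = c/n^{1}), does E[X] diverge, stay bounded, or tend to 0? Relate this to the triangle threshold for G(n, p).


Number of potential triangles: C(125, 3) = 317750.
Each occurs with probability p³ ≈ (0.04)³ ≈ 6.400000e-05.
By linearity: E[X] = C(125, 3)·p³ ≈ 317750 · 6.400000e-05 ≈ 20.3360.
Here α = 1, so p = 5/n is exactly at the triangle threshold p ~ 1/n. Asymptotically E[X] → c³/6 = 5³/6 = 125/6 ≈ 20.8333, a bounded constant. In this regime the triangle count is asymptotically Poisson(c³/6).

E[X] ≈ 20.3360; in regime p = Θ(1/n^{1}) E[X] stays bounded (at the triangle threshold p ~ 1/n).


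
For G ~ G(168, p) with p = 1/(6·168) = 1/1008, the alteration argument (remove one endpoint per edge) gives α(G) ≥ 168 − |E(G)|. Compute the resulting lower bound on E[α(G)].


E[|E(G)|] = C(168, 2)·p = 14028 · (1/1008) = 167/12.
E[α(G)] ≥ n − E[|E(G)|] = 168 − 167/12 = 1849/12.
Numerically: ≈ 154.08333.
(This is only a lower bound; the true E[α(G)] may be larger.)

E[α(G)] ≥ 1849/12 ≈ 154.08333.


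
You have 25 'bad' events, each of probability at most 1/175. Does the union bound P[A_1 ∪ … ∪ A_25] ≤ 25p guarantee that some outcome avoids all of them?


Union bound: P[∪_{i=1}^{25} A_i] ≤ Σ_i P[A_i] ≤ 25·p = 25·(1/175) = 1/7.
Numerically: 1/7 ≈ 0.14286.
Is 1/7 < 1? YES.
Since P[∪ A_i] ≤ 1/7 < 1, the complement has P[∩ A_i^c] ≥ 1 − 1/7 = 6/7 > 0, so some outcome avoids every A_i.

25·p = 1/7 ≈ 0.14286; existence CERTIFIED by the union bound.


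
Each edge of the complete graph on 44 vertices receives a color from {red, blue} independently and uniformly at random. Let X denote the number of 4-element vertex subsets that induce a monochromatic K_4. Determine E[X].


Let X = Σ_S X_S over the C(44, 4) = 135751 subsets S of size 4, where X_S = 1 if the K_4 on S is monochromatic.
For a fixed S, the K_4 on S has C(4, 2) = 6 edges. P[all 6 edges red] = (1/2)^6, and likewise for blue, so P[monochromatic] = 2·(1/2)^6 = 2^{1 − 6} = 1/32.
By linearity: E[X] = C(44, 4) · 2^{1 − 6} = 135751 · 1/32 = 135751/32.
Numerically: E[X] ≈ 4242.21875.

E[X] = C(44,4)·2^(1−C(4,2)) = 135751/32 ≈ 4242.21875.


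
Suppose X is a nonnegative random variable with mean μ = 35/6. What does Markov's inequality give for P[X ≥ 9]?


μ = E[X] = 35/6, a = 9.
Markov: P[X ≥ 9] ≤ μ/a = (35/6)/9 = 35/54.
Numerically: ≈ 0.648.
(Since a = 9 > μ = 5.833, the bound 35/54 is < 1 and informative.)

P[X ≥ 9] ≤ 35/54 ≈ 0.648.


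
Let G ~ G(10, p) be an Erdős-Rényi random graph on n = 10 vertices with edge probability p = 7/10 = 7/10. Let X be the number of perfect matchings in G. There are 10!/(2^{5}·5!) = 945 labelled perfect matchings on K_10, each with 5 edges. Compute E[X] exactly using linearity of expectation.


K_10 has 10!/(2^{5}·5!) = 945 labelled perfect matchings.
For each such perfect matching H, let X_H = 1 if all 5 edges of H are present in G. Then P[X_H = 1] = p^{5} = (7/10)^{5} = 16807/100000.
Summing the indicators: E[X] = Σ_H E[X_H] = 945 · p^{5} = 945 · 16807/100000 = 3176523/20000.
Numerically: E[X] ≈ 159.

E[X] = 945 · (7/10)^{5} = 3176523/20000 ≈ 159.


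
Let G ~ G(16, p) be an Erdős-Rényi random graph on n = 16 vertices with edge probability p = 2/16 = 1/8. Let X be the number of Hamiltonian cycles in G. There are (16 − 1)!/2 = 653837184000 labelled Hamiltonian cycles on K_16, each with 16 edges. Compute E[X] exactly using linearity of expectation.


K_16 has (16 − 1)!/2 = 653837184000 labelled Hamiltonian cycles.
For each such Hamiltonian cycle H, let X_H = 1 if all 16 edges of H are present in G. Then P[X_H = 1] = p^{16} = (1/8)^{16} = 1/281474976710656.
Summing the indicators: E[X] = Σ_H E[X_H] = 653837184000 · p^{16} = 653837184000 · 1/281474976710656 = 638512875/274877906944.
Numerically: E[X] ≈ 0.0023229.

E[X] = 653837184000 · (1/8)^{16} = 638512875/274877906944 ≈ 0.0023229.


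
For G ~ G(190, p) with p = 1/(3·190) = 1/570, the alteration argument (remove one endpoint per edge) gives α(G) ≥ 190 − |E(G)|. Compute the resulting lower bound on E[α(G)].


E[|E(G)|] = C(190, 2)·p = 17955 · (1/570) = 63/2.
E[α(G)] ≥ n − E[|E(G)|] = 190 − 63/2 = 317/2.
Numerically: ≈ 158.50000.
(This is only a lower bound; the true E[α(G)] may be larger.)

E[α(G)] ≥ 317/2 ≈ 158.50000.


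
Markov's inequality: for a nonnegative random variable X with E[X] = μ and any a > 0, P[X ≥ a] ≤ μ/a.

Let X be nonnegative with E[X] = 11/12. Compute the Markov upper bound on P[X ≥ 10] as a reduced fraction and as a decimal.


μ = E[X] = 11/12, a = 10.
Markov: P[X ≥ 10] ≤ μ/a = (11/12)/10 = 11/120.
Numerically: ≈ 0.09167.
(Since a = 10 > μ = 0.91667, the bound 11/120 is < 1 and informative.)

P[X ≥ 10] ≤ 11/120 ≈ 0.09167.


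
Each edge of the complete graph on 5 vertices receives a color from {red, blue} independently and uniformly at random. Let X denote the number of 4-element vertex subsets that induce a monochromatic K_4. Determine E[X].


Let X = Σ_S X_S over the C(5, 4) = 5 subsets S of size 4, where X_S = 1 if the K_4 on S is monochromatic.
For a fixed S, the K_4 on S has C(4, 2) = 6 edges. P[all 6 edges red] = (1/2)^6, and likewise for blue, so P[monochromatic] = 2·(1/2)^6 = 2^{1 − 6} = 1/32.
Summing: E[X] = C(5, 4) · 2^{1 − 6} = 5 · 1/32 = 5/32.
Numerically: E[X] ≈ 0.156.

E[X] = C(5,4)·2^(1−C(4,2)) = 5/32 ≈ 0.156.


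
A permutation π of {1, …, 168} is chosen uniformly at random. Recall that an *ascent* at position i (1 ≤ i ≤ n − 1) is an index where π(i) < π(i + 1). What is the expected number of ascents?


Write X = Σ X_I over i = 1, …, 167, with X_I the indicator of one ascent.
There are 167 indicators.
For each fixed i, the pair (π(i), π(i+1)) is a uniformly random ordered pair of distinct values from {1, …, 168}; by symmetry P[π(i) < π(i+1)] = 1/2.
By linearity: E[X] = 167 · (1/2) = (168 − 1) · (1/2) = 167/2 ≈ 83.500.

E[X] = 167/2 = 83.500.


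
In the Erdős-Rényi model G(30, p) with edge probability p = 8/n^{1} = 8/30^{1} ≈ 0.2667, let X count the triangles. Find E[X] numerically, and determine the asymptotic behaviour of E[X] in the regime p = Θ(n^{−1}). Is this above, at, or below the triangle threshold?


Number of potential triangles: C(30, 3) = 4060.
Each occurs with probability p³ ≈ (0.2667)³ ≈ 1.896296e-02.
By linearity: E[X] = C(30, 3)·p³ ≈ 4060 · 1.896296e-02 ≈ 76.9896.
Here α = 1, so p = 8/n is exactly at the triangle threshold p ~ 1/n. Asymptotically E[X] → c³/6 = 8³/6 = 256/3 ≈ 85.3333, a bounded constant. In this regime the triangle count is asymptotically Poisson(c³/6).

E[X] ≈ 76.9896; in regime p = Θ(1/n^{1}) E[X] stays bounded (at the triangle threshold p ~ 1/n).


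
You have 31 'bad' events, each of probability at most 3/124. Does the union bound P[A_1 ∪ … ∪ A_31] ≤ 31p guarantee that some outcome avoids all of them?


Union bound: P[∪_{i=1}^{31} A_i] ≤ Σ_i P[A_i] ≤ 31·p = 31·(3/124) = 3/4.
Numerically: 3/4 ≈ 0.7500.
Is 3/4 < 1? YES.
Since P[∪ A_i] ≤ 3/4 < 1, the complement has P[∩ A_i^c] ≥ 1 − 3/4 = 1/4 > 0, so some outcome avoids every A_i.

31·p = 3/4 ≈ 0.7500; existence CERTIFIED by the union bound.


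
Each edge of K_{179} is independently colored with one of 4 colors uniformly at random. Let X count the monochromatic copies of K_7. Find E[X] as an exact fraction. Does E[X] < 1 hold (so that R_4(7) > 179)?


E[X] = C(179, 7) · 4^{1 − 21} = 1037437234460 · 4^{−20} = 1037437234460/1099511627776.
As a reduced fraction: E[X] = 259359308615/274877906944 ≈ 0.9435.
Is E[X] < 1? YES.
Since E[X] < 1, there exists a 4-coloring of K_{179} with no monochromatic K_7; hence R_4(7) > 179.

E[X] = 259359308615/274877906944 ≈ 0.9435; E[X] < 1, so R_4(7) > 179.


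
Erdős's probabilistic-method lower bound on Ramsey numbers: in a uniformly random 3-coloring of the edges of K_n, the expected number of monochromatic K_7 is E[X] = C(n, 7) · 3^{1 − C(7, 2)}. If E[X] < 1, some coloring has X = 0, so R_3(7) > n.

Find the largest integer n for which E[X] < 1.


We need C(n, 7) · 3^{1 − 21} < 1, i.e. C(n, 7) < 3^{21 − 1} = 3486784401.
Check values of n near the boundary:
  n = 76: C(76, 7) = 2186189400; 2186189400 < 3486784401? YES
  n = 77: C(77, 7) = 2404808340; 2404808340 < 3486784401? YES
  n = 78: C(78, 7) = 2641902120; 2641902120 < 3486784401? YES
  n = 79: C(79, 7) = 2898753715; 2898753715 < 3486784401? YES
  n = 80: C(80, 7) = 3176716400; 3176716400 < 3486784401? YES
  n = 81: C(81, 7) = 3477216600; 3477216600 < 3486784401? YES
  n = 82: C(82, 7) = 3801756816; 3801756816 < 3486784401? NO
  n = 83: C(83, 7) = 4151918628; 4151918628 < 3486784401? NO
  n = 84: C(84, 7) = 4529365776; 4529365776 < 3486784401? NO
The largest n with C(n, 7) < 3486784401 is n = 81 (where E[X] = 42928600/43046721 ≈ 0.997). Hence R_3(7) > 81, i.e. R_3(7) ≥ 82.

Largest n = 81; hence R_3(7) > 81.


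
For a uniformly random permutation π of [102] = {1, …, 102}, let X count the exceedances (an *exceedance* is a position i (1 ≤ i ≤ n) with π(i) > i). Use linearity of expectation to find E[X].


Write X = Σ_{i=1}^{102} X_i, where X_i = 1_{π(i) > i}.
For each fixed i, π(i) is uniform over {1, …, 102} (marginal of a uniform permutation), so P[π(i) > i] = (n − i)/n. Summing: Σ_{i=1}^{102} (n − i)/n = (0 + 1 + … + 101)/102 = 102(102 − 1)/(2·102) = (102 − 1)/2.
Hence E[X] = Σ_{i=1}^{102} (102 − i)/102 = 101/2 ≈ 50.5000.

E[X] = 101/2 = 50.5000.


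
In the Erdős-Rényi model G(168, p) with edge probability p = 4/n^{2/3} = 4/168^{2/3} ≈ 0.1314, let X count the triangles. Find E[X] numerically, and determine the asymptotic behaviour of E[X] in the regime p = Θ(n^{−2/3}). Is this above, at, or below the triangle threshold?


Number of potential triangles: C(168, 3) = 776216.
Each occurs with probability p³ ≈ (0.1314)³ ≈ 2.267574e-03.
By linearity: E[X] = C(168, 3)·p³ ≈ 776216 · 2.267574e-03 ≈ 1760.1270.
Since α = 2/3 < 1, p = c/n^{2/3} ≫ 1/n is above the triangle threshold p ~ 1/n. Asymptotically E[X] ~ (c³/6)·n^{3(1−α)} = (4³/6)·n^{1} → ∞; triangles are abundant w.h.p.

E[X] ≈ 1760.1270; in regime p = Θ(1/n^{2/3}) E[X] diverges (above the triangle threshold p ~ 1/n).


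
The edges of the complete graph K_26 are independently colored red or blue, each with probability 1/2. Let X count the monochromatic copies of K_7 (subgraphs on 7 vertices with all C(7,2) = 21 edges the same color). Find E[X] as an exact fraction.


Let X = Σ_S X_S over the C(26, 7) = 657800 subsets S of size 7, where X_S = 1 if the K_7 on S is monochromatic.
For a fixed S, the K_7 on S has C(7, 2) = 21 edges. P[all 21 edges red] = (1/2)^21, and likewise for blue, so P[monochromatic] = 2·(1/2)^21 = 2^{1 − 21} = 1/1048576.
Summing: E[X] = C(26, 7) · 2^{1 − 21} = 657800 · 1/1048576 = 82225/131072.
Numerically: E[X] ≈ 0.627327.

E[X] = C(26,7)·2^(1−C(7,2)) = 82225/131072 ≈ 0.627327.


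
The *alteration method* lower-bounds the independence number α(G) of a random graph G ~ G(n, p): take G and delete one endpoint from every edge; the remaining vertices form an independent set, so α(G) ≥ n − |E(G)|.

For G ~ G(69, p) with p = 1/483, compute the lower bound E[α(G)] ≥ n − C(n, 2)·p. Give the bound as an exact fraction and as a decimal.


E[|E(G)|] = C(69, 2)·p = 2346 · (1/483) = 34/7.
E[α(G)] ≥ n − E[|E(G)|] = 69 − 34/7 = 449/7.
Numerically: ≈ 64.142857.
(This is only a lower bound; the true E[α(G)] may be larger.)

E[α(G)] ≥ 449/7 ≈ 64.142857.


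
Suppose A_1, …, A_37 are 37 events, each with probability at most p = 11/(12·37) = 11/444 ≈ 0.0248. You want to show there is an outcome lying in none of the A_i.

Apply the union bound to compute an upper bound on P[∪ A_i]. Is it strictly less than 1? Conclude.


Union bound: P[∪_{i=1}^{37} A_i] ≤ Σ_i P[A_i] ≤ 37·p = 37·(11/444) = 11/12.
Numerically: 11/12 ≈ 0.9167.
Is 11/12 < 1? YES.
Since P[∪ A_i] ≤ 11/12 < 1, the complement has P[∩ A_i^c] ≥ 1 − 11/12 = 1/12 > 0, so some outcome avoids every A_i.

37·p = 11/12 ≈ 0.9167; existence CERTIFIED by the union bound.


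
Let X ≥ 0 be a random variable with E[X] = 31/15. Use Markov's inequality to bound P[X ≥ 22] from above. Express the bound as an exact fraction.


μ = E[X] = 31/15, a = 22.
Markov: P[X ≥ 22] ≤ μ/a = (31/15)/22 = 31/330.
Numerically: ≈ 0.0939.
(Since a = 22 > μ = 2.0667, the bound 31/330 is < 1 and informative.)

P[X ≥ 22] ≤ 31/330 ≈ 0.0939.


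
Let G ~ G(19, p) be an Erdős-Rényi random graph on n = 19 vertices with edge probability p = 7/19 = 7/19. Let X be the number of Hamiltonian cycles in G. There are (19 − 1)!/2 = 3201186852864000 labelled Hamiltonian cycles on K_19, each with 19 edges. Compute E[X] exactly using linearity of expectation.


K_19 has (19 − 1)!/2 = 3201186852864000 labelled Hamiltonian cycles.
For each such Hamiltonian cycle H, let X_H = 1 if all 19 edges of H are present in G. Then P[X_H = 1] = p^{19} = (7/19)^{19} = 11398895185373143/1978419655660313589123979.
By linearity of expectation: E[X] = Σ_H E[X_H] = 3201186852864000 · p^{19} = 3201186852864000 · 11398895185373143/1978419655660313589123979 = 36489993404591253525678231552000/1978419655660313589123979.
Numerically: E[X] ≈ 1.8444e+07.

E[X] = 3201186852864000 · (7/19)^{19} = 36489993404591253525678231552000/1978419655660313589123979 ≈ 1.8444e+07.


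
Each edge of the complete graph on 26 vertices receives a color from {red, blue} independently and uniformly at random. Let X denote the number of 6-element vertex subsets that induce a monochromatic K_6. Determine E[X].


Let X = Σ_S X_S over the C(26, 6) = 230230 subsets S of size 6, where X_S = 1 if the K_6 on S is monochromatic.
For a fixed S, the K_6 on S has C(6, 2) = 15 edges. P[all 15 edges red] = (1/2)^15, and likewise for blue, so P[monochromatic] = 2·(1/2)^15 = 2^{1 − 15} = 1/16384.
By linearity: E[X] = C(26, 6) · 2^{1 − 15} = 230230 · 1/16384 = 115115/8192.
Numerically: E[X] ≈ 14.052124.

E[X] = C(26,6)·2^(1−C(6,2)) = 115115/8192 ≈ 14.052124.
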